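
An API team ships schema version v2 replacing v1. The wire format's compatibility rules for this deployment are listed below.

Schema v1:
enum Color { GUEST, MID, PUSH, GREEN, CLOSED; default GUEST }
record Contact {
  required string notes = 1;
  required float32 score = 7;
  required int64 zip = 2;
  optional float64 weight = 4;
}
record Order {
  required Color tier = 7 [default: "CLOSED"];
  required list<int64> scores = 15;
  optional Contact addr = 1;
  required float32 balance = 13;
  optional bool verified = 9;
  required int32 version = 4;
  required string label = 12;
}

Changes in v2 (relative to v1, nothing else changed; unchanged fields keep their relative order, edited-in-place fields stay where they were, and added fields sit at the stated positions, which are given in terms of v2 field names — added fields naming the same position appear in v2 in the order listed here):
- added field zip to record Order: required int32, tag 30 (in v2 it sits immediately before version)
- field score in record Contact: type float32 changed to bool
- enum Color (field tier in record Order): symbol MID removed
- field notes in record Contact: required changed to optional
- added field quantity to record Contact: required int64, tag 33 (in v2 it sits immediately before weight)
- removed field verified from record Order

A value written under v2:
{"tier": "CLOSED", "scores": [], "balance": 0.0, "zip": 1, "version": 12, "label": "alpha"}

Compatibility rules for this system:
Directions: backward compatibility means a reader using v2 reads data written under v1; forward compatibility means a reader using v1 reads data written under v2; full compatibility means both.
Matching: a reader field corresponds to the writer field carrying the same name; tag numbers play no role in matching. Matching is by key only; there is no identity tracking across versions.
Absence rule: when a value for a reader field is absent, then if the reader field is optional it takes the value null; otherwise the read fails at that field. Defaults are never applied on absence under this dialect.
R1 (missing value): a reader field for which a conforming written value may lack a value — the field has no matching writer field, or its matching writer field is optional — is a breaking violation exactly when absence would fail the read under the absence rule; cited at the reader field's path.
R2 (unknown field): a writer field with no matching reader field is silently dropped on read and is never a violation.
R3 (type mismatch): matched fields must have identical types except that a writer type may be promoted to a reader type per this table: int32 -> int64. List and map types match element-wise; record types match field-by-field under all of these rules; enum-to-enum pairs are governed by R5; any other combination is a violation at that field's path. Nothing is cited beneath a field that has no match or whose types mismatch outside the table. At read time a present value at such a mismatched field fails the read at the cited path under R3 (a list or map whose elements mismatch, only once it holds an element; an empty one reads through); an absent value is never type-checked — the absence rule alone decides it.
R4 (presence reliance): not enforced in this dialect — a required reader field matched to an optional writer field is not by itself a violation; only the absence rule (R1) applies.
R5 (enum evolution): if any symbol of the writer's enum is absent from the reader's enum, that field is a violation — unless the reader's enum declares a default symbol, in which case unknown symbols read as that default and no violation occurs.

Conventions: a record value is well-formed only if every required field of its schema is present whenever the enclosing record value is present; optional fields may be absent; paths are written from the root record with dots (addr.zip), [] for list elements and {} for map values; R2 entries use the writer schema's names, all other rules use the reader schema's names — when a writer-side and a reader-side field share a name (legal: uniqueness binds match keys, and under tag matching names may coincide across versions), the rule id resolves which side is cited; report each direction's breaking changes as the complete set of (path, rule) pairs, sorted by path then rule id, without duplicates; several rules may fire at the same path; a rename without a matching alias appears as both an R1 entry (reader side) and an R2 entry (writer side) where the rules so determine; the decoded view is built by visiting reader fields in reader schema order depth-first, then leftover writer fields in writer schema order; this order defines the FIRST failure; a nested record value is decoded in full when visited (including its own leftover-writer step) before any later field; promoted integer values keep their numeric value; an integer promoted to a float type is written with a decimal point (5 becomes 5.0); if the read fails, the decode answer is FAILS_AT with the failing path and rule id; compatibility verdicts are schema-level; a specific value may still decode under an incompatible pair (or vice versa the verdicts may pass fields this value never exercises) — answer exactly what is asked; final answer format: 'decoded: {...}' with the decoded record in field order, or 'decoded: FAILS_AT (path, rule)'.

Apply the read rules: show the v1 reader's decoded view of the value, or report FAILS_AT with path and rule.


decoded: {"tier": "CLOSED", "scores": [], "addr": null, "balance": 0.0, "verified": null, "version": 12, "label": "alpha"}

in Order below, arrows point writer -> reader
decode walk for Order under reader schema v1:
  tier := "CLOSED"
  scores := []
  addr := null (not supplied -> null)
  balance := 0.0
  verified := null (not supplied -> null)
  version := 12
  label := "alpha"
  writer zip: unmatched, discarded
  => decoded: {"tier": "CLOSED", "scores": [], "addr": null, "balance": 0.0, "verified": null, "version": 12, "label": "alpha"}
the rest of the Order diff is inert for this question:
  added field quantity to record Contact: required int64, tag 33 (in v2 it sits immediately before weight) -> matters for Order compatibility verdicts, not for this value's decode
  field score in record Contact: type float32 changed to bool -> matters for Order compatibility verdicts, not for this value's decode
  enum Color (field tier in record Order): symbol MID removed -> no rule fires on it and the decoded Order view is identical with or without it
  field notes in record Contact: required changed to optional -> matters for Order compatibility verdicts, not for this value's decode
  added field zip to record Order: required int32, tag 30 (in v2 it sits immediately before version) -> matters for Order compatibility verdicts, not for this value's decode
  removed field verified from record Order -> no rule fires on it and the decoded Order view is identical with or without it


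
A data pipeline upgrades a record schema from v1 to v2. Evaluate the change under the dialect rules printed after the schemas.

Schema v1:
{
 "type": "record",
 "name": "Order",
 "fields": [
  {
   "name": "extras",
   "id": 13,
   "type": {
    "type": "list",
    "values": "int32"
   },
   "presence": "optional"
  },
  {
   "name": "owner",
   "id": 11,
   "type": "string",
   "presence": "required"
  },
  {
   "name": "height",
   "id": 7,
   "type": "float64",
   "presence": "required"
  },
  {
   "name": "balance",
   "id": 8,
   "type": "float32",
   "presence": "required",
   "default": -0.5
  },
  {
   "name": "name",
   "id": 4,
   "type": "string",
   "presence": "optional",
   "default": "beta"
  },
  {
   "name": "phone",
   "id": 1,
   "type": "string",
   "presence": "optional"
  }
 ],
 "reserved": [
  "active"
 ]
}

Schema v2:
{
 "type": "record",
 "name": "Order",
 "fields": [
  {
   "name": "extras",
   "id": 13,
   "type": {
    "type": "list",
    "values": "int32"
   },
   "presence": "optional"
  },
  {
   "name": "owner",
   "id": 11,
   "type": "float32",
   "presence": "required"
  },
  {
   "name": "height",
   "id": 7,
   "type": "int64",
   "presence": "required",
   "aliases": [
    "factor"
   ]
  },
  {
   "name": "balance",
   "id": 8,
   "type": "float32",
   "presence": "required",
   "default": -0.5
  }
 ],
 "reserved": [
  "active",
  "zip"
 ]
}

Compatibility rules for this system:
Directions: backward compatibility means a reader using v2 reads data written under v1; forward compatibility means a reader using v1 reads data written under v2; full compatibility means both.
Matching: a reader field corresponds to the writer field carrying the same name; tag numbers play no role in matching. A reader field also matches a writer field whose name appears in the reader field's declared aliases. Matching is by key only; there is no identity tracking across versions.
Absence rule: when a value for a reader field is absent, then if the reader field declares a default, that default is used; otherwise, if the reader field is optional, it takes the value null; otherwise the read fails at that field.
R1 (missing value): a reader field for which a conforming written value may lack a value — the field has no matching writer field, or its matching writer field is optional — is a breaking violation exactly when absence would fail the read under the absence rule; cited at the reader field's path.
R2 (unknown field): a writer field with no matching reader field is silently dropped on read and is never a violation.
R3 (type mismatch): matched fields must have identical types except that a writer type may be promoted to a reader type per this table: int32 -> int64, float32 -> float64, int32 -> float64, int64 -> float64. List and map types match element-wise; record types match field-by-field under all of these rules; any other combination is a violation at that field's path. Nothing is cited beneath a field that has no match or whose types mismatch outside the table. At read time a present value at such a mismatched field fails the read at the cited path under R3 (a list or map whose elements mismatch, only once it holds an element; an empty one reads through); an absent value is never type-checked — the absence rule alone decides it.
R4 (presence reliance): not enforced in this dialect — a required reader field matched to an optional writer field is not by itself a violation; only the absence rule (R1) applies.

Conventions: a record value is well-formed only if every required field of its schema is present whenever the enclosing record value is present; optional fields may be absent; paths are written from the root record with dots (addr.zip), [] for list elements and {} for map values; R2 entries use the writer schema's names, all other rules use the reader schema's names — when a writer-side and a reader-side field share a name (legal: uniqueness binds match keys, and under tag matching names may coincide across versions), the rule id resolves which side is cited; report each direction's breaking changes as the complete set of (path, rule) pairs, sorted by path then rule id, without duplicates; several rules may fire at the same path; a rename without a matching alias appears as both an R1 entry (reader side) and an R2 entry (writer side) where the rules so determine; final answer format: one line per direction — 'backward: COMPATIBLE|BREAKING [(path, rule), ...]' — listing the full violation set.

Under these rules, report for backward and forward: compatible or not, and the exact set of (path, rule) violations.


backward: BREAKING [(height, R3), (owner, R3)]; forward: BREAKING [(owner, R3)]

arrows below run writer -> reader for Order
backward on Order — v2 reading data written by v1:
  extras <- extras (list<int32> -> list<int32>, writer optional)
  owner <- owner (string -> float32, writer required)
  height <- height (float64 -> int64, writer required)
  balance <- balance (float32 -> float32, writer required)
  name (writer side), unknown to reader
  phone (writer side), unknown to reader
  R3 fires at height
  R3 fires at owner
  => backward verdict for Order: BREAKING, 2 violation(s)
forward on Order — v1 reading data written by v2:
  extras <- extras (list<int32> -> list<int32>, writer optional)
  owner <- owner (float32 -> string, writer required)
  height <- height (int64 -> float64, writer required)
  balance <- balance (float32 -> float32, writer required)
  name has no writer counterpart
  phone has no writer counterpart
  R3 fires at owner
  => forward verdict for Order: BREAKING, 1 violation(s)


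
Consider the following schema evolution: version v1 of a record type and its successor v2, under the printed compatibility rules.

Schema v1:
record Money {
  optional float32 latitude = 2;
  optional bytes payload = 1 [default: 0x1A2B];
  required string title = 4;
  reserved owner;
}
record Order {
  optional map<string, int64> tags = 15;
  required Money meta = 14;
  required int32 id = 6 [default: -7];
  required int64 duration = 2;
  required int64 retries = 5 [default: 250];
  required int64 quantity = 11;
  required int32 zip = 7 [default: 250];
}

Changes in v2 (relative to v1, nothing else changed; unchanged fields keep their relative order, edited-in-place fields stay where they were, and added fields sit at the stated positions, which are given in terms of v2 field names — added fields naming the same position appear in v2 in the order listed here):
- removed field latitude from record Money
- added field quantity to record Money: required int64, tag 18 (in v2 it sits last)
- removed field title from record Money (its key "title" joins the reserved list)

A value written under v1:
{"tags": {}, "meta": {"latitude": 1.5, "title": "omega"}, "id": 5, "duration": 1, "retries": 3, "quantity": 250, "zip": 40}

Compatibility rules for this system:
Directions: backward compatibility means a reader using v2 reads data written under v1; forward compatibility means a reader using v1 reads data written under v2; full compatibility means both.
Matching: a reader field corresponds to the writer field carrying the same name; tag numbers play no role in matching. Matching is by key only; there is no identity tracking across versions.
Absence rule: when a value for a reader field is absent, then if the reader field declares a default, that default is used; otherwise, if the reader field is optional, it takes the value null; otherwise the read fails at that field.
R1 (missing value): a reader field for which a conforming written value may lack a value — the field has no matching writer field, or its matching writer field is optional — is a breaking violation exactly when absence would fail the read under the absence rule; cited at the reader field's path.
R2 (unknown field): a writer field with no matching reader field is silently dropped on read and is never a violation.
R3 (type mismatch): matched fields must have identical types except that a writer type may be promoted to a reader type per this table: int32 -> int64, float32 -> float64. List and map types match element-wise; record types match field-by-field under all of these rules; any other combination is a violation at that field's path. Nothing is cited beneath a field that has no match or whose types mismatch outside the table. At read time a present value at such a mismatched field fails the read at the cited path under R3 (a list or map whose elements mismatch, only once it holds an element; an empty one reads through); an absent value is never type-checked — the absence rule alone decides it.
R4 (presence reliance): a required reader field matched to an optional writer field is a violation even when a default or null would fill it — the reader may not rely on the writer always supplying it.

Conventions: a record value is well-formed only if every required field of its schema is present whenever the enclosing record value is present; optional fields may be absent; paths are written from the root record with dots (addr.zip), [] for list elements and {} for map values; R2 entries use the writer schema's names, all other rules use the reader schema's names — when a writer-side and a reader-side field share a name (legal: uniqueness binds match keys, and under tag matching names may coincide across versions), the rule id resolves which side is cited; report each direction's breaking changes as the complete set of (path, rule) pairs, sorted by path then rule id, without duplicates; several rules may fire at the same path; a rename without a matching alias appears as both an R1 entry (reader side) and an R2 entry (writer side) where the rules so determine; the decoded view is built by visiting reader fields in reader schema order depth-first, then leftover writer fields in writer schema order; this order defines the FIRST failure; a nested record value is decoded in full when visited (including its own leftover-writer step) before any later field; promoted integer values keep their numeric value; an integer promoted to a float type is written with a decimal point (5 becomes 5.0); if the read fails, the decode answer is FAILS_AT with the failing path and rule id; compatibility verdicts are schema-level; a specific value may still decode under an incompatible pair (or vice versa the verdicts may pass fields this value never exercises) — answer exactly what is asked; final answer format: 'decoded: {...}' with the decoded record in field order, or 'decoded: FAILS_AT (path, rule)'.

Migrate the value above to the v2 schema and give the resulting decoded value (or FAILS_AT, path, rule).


arrows below run writer -> reader for Order
decode walk for Order under reader schema v2:
  tags := {}
  meta.payload := 0x1A2B (no value, default fills)
  read fails at meta.quantity under R1 (no fill)
  => FAILS_AT (meta.quantity, R1)
the other Order changes do not affect what is asked:
  removed field latitude from record Money -> inert under this dialect — no rule fires on Order and the result does not move
  removed field title from record Money (its key "title" joins the reserved list) -> changes Order's schema-level verdicts only — the decode of this value is the same

decoded: FAILS_AT (meta.quantity, R1)


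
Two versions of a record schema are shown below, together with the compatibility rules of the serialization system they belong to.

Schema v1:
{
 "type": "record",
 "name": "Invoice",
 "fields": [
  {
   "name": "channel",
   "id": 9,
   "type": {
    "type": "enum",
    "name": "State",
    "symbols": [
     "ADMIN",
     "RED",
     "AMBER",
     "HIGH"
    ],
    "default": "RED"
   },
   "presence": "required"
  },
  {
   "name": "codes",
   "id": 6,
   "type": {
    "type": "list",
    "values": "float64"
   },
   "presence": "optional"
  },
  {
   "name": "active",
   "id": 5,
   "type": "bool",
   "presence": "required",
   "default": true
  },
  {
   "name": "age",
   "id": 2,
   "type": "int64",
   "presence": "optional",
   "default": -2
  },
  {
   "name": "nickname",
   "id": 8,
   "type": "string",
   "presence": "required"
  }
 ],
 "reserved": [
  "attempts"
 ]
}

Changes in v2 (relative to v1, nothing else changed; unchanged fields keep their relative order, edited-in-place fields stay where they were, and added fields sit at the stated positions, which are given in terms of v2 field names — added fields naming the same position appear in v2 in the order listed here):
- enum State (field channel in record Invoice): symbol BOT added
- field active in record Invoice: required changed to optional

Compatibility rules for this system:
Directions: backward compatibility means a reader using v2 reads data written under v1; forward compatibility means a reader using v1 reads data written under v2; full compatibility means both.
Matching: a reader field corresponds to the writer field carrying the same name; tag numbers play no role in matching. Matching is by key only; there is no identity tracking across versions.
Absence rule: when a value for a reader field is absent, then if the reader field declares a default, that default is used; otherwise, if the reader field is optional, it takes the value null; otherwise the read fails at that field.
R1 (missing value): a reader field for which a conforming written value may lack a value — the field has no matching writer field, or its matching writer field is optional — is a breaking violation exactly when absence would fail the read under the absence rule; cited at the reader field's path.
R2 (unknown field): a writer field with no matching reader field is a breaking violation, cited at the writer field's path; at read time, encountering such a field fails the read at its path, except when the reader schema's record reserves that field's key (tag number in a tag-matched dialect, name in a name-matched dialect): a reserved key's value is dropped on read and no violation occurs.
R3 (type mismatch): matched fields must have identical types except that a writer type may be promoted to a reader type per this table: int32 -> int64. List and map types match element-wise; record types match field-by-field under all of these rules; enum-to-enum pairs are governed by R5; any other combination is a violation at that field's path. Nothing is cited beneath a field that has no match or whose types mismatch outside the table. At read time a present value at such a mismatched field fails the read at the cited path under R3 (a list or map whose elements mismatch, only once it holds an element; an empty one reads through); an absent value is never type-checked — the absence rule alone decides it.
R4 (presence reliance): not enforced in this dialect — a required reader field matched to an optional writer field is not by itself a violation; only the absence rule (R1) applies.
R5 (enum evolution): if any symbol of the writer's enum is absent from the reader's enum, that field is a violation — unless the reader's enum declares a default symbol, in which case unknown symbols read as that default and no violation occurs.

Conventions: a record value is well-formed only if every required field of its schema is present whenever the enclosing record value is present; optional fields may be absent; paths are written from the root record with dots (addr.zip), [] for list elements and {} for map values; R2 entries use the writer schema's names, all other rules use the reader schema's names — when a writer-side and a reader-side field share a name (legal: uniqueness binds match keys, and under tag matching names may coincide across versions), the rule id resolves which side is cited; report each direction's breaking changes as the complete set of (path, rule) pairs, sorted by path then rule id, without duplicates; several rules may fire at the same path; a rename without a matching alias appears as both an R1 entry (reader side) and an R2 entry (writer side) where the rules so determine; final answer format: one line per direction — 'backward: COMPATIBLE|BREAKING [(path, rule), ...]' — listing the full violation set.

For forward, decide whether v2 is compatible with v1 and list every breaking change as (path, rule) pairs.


forward: COMPATIBLE []

in Invoice below, arrows point writer -> reader
forward analysis of Invoice with v1 as reader and v2 as writer:
  writer required, State -> State: reader channel maps from writer channel
  writer optional, list<float64> -> list<float64>: reader codes maps from writer codes
  writer optional, bool -> bool: reader active maps from writer active
  writer optional, int64 -> int64: reader age maps from writer age
  writer required, string -> string: reader nickname maps from writer nickname
  nothing fires on Invoice: forward is COMPATIBLE
remaining Invoice differences; none change what is asked:
  enum State (field channel in record Invoice): symbol BOT added -> fires no rule on Invoice, leaving the asked answer as it is
  field active in record Invoice: required changed to optional -> fires no rule on Invoice, leaving the asked answer as it is


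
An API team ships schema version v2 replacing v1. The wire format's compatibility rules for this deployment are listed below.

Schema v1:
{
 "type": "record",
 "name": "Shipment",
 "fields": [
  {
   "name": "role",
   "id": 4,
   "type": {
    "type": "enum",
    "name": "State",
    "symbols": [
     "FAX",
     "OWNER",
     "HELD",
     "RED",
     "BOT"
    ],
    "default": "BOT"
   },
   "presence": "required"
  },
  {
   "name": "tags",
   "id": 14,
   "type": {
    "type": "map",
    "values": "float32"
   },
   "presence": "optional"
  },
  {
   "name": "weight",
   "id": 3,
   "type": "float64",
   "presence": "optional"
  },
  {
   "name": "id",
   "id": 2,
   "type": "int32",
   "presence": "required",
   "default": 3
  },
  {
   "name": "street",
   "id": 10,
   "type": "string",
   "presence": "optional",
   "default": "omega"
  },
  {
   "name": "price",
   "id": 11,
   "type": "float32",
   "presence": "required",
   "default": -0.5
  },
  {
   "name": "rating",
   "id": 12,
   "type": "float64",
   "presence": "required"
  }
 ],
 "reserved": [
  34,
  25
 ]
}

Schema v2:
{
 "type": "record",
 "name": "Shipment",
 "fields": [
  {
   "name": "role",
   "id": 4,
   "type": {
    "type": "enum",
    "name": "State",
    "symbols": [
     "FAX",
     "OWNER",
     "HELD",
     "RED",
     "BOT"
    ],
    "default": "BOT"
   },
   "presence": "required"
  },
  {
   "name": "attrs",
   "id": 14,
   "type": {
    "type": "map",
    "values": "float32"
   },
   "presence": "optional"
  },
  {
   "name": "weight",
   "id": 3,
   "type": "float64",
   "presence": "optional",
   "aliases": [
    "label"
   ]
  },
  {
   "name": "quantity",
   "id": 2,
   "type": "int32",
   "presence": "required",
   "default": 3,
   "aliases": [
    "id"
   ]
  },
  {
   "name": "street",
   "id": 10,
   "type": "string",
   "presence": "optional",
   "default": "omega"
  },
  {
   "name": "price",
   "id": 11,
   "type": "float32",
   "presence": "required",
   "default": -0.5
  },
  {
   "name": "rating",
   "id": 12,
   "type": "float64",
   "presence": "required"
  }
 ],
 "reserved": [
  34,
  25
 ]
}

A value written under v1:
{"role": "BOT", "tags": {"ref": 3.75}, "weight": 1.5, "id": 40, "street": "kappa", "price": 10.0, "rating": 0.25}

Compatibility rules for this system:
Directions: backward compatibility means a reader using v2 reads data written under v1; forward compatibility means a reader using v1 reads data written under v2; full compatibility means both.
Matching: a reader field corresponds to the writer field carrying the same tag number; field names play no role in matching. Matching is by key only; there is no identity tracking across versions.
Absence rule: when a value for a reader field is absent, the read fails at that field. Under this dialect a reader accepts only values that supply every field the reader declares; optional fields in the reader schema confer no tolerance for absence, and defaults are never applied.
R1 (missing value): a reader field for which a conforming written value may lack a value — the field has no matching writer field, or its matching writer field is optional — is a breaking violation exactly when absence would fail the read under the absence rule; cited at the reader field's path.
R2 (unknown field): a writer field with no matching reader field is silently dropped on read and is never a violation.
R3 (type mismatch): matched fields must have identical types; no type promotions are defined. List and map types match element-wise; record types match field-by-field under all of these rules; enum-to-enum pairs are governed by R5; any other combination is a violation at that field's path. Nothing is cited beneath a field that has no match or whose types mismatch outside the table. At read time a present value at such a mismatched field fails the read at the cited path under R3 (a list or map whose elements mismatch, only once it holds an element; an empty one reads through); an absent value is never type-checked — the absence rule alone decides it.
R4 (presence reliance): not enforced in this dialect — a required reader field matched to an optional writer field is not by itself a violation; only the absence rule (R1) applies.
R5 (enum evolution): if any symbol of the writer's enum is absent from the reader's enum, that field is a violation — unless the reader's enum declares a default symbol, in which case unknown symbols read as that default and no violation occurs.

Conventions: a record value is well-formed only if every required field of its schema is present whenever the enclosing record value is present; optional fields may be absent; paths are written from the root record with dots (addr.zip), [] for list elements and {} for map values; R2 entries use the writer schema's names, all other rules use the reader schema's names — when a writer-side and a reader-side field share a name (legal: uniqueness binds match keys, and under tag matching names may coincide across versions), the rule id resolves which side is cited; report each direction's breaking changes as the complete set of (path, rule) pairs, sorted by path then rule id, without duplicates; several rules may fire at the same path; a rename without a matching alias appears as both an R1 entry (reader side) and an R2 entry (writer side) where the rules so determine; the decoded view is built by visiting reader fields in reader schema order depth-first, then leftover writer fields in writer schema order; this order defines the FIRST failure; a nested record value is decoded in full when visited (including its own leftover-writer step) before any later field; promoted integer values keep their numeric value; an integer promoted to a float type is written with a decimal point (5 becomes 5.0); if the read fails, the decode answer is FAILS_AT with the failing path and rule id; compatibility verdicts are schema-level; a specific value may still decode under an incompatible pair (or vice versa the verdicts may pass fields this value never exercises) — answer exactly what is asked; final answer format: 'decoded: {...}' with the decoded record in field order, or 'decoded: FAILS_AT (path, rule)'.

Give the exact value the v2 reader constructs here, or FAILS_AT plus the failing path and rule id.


arrows below run writer -> reader for Shipment
decode (reader v2):
  role := "BOT"
  attrs := {"ref": 3.75} (from writer tags)
  weight := 1.5
  quantity := 40 (from writer id)
  street := "kappa"
  price := 10.0
  rating := 0.25
  => decoded: {"role": "BOT", "attrs": {"ref": 3.75}, "weight": 1.5, "quantity": 40, "street": "kappa", "price": 10.0, "rating": 0.25}

decoded: {"role": "BOT", "attrs": {"ref": 3.75}, "weight": 1.5, "quantity": 40, "street": "kappa", "price": 10.0, "rating": 0.25}


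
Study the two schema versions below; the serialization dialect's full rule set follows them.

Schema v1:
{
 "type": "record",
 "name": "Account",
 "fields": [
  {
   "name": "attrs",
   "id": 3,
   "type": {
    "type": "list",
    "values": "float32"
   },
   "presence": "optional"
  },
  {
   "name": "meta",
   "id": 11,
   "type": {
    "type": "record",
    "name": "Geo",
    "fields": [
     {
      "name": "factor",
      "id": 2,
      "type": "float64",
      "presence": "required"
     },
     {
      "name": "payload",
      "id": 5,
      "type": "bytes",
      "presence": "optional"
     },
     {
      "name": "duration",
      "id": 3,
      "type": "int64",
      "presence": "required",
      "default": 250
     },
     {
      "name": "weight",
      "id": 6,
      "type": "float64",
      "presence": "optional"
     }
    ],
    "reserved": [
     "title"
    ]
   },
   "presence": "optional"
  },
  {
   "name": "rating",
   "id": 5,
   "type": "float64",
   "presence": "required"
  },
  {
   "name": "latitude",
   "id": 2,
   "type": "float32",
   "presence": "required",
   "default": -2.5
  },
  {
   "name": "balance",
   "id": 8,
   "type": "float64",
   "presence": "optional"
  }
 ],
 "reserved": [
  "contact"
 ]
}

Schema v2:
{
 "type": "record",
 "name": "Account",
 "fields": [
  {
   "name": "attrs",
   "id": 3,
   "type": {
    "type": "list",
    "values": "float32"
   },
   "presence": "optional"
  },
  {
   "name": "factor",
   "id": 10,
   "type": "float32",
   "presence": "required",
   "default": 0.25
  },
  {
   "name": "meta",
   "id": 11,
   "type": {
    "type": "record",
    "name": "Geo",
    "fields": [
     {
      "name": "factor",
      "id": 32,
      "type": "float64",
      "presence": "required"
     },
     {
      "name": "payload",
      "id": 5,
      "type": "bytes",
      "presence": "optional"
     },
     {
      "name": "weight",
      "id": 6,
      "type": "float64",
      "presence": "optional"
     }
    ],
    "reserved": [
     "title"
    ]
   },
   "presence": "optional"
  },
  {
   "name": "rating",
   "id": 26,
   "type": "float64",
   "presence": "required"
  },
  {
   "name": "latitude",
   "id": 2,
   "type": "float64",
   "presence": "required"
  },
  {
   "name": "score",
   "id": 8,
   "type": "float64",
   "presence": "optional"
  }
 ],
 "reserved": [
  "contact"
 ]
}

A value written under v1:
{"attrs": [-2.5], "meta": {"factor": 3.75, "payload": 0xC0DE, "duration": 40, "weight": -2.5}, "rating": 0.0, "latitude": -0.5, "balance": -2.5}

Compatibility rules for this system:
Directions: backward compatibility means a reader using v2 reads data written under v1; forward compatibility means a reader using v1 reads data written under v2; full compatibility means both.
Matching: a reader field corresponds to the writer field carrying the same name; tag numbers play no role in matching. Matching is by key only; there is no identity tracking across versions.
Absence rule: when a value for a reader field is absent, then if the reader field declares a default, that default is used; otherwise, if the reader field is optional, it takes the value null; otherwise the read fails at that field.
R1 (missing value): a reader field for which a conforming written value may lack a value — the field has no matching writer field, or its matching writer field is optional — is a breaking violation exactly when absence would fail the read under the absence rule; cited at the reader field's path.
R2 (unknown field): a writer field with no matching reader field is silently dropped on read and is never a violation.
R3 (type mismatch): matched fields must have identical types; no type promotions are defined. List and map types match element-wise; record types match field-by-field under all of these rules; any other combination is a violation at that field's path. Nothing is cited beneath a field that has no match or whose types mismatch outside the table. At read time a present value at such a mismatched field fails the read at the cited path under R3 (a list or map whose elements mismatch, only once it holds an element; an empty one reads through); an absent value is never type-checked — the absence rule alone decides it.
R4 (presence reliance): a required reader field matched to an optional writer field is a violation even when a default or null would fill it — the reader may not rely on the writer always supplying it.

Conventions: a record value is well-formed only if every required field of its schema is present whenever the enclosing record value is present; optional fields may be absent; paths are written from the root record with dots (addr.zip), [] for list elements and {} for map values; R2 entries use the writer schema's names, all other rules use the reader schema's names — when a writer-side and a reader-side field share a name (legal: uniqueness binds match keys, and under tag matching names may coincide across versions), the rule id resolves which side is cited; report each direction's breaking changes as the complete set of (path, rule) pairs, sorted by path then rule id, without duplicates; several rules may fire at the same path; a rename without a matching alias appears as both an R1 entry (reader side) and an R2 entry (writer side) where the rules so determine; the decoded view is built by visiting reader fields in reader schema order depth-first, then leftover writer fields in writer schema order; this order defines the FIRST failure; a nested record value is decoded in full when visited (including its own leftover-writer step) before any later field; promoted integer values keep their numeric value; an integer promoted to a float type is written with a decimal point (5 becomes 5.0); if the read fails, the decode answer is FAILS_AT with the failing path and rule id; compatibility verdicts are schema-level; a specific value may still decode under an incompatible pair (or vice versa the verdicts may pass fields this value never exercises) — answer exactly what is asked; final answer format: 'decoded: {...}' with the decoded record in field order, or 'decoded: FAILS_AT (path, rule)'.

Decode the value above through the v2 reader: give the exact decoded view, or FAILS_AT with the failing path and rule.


in Account below, arrows point writer -> reader
decode walk for Account under reader schema v2:
  attrs := [-2.5]
  factor := 0.25 (absent -> default)
  meta.factor := 3.75
  meta.payload := 0xC0DE
  meta.weight := -2.5
  writer meta.duration: unknown -> dropped
  rating := 0.0
  read fails at latitude under R3
  => FAILS_AT (latitude, R3)
diffs on Account not affecting the asked answer:
  renamed field balance to score in record Account -> inert under this dialect — no rule fires on Account and the result does not move
  removed field duration from record Geo -> inert under this dialect — no rule fires on Account and the result does not move
  field rating in record Account: tag 5 changed to 26 -> inert under this dialect — no rule fires on Account and the result does not move
  added field factor to record Account: required float32, tag 10, default 0.25 (in v2 it sits immediately before meta) -> inert under this dialect — no rule fires on Account and the result does not move
  field factor in record Geo: tag 2 changed to 32 -> inert under this dialect — no rule fires on Account and the result does not move

decoded: FAILS_AT (latitude, R3)


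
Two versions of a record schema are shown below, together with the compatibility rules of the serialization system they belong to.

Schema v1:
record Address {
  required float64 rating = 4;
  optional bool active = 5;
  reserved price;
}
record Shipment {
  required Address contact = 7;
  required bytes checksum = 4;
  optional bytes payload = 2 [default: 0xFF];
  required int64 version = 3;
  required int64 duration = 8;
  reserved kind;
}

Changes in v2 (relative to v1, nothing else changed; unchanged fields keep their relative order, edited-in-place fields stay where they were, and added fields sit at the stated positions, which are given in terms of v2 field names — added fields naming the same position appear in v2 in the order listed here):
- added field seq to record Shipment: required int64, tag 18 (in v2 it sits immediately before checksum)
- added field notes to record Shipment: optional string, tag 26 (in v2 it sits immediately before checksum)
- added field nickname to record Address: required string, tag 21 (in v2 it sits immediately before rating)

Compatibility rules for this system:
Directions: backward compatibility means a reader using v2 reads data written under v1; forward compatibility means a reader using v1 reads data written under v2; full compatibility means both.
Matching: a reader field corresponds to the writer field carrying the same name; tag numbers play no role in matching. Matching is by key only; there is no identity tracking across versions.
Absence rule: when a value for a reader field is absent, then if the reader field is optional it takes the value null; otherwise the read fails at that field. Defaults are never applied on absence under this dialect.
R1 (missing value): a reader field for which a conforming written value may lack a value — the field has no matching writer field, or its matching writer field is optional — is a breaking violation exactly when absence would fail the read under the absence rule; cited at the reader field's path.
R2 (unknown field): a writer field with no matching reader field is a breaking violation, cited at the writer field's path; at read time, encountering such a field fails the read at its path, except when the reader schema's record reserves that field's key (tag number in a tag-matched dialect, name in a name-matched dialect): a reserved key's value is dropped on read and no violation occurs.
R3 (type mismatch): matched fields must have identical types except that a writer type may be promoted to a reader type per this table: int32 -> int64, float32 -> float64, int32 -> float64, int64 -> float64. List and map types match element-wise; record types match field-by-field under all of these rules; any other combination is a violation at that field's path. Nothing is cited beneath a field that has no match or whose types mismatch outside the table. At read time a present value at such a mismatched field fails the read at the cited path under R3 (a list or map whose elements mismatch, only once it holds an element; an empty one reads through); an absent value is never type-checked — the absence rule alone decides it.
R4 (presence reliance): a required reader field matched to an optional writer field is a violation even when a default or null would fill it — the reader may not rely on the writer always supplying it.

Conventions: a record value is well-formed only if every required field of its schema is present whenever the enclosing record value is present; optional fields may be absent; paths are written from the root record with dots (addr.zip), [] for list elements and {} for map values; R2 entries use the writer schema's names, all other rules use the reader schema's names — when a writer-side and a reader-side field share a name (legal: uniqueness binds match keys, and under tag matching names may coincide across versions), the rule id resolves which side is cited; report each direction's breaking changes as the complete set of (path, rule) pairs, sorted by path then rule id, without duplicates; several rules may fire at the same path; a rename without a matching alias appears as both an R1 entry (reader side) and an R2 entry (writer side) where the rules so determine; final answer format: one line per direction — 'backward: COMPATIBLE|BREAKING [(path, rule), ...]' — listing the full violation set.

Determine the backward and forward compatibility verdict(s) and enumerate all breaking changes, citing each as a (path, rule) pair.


in Shipment below, arrows point writer -> reader
checking backward for Shipment: reader v2 against writer v1:
  writer required, Address -> Address: reader contact maps from writer contact
  seq has no writer counterpart
  notes has no writer counterpart
  writer required, bytes -> bytes: reader checksum maps from writer checksum
  writer optional, bytes -> bytes: reader payload maps from writer payload
  writer required, int64 -> int64: reader version maps from writer version
  writer required, int64 -> int64: reader duration maps from writer duration
  contact.nickname has no writer counterpart
  writer required, float64 -> float64: reader contact.rating maps from writer contact.rating
  writer optional, bool -> bool: reader contact.active maps from writer contact.active
  R1 fires at contact.nickname
  R1 fires at seq
  => backward verdict for Shipment: BREAKING, 2 violation(s)
checking forward for Shipment: reader v1 against writer v2:
  writer required, Address -> Address: reader contact maps from writer contact
  writer required, bytes -> bytes: reader checksum maps from writer checksum
  writer optional, bytes -> bytes: reader payload maps from writer payload
  writer required, int64 -> int64: reader version maps from writer version
  writer required, int64 -> int64: reader duration maps from writer duration
  seq (writer side), unknown to reader
  notes (writer side), unknown to reader
  writer required, float64 -> float64: reader contact.rating maps from writer contact.rating
  writer optional, bool -> bool: reader contact.active maps from writer contact.active
  contact.nickname (writer side), unknown to reader
  R2 fires at contact.nickname
  R2 fires at notes
  R2 fires at seq
  => forward verdict for Shipment: BREAKING, 3 violation(s)

backward: BREAKING [(contact.nickname, R1), (seq, R1)]; forward: BREAKING [(contact.nickname, R2), (notes, R2), (seq, R2)]
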